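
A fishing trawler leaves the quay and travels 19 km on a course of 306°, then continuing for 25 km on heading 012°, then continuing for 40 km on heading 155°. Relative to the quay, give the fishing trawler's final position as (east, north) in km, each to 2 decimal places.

(6.73, -0.63)

Leg 1 (306°, 19 km): east 19 sin 306° = -15.37, north 19 cos 306° = 11.17
Leg 2 (012°, 25 km): east 25 sin 12° = 5.20, north 25 cos 12° = 24.45
Leg 3 (155°, 40 km): east 40 sin 155° = 16.90, north 40 cos 155° = -36.25
Summing: 6.73 km east, -0.63 km north → (6.73, -0.63).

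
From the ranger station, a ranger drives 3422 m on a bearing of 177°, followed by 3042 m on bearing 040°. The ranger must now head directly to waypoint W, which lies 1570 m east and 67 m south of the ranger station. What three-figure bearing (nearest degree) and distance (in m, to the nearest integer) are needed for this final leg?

331°, 1166 m

Leg 1 (177°, 3422 m): east 3422 sin 177° = 179.09, north 3422 cos 177° = -3417.31
Leg 2 (040°, 3042 m): east 3042 sin 40° = 1955.36, north 3042 cos 40° = 2330.31
Current position: (2134.45, -1087.00). Target: (1570, -67). Remaining: Δeast = -564.45, Δnorth = 1020.00.
Bearing = atan2(-564.45, 1020.00) mod 360° = 331.04°; distance = √((-564.45)² + (1020.00)²) = 1165.768 m.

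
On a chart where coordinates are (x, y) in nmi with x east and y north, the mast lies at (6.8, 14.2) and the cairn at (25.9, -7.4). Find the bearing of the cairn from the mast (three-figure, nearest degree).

Δeast = 25.9 − 6.8 = 19.10; Δnorth = -7.4 − 14.2 = -21.60.
Bearing = atan2(Δeast, Δnorth) mod 360° = 138.51° ≈ 139°.

139°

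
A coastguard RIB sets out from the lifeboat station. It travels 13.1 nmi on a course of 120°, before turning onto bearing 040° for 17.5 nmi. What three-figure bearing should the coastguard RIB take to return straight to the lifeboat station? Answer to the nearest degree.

253°

Leg 1 (120°, 13.1 nmi): east 13.1 sin 120° = 11.34, north 13.1 cos 120° = -6.55
Leg 2 (040°, 17.5 nmi): east 17.5 sin 40° = 11.25, north 17.5 cos 40° = 13.41
Net displacement: 22.59 east, 6.86 north. Direction back to start is (-22.59, -6.86): bearing = atan2(-22.59, -6.86) mod 360° = 253.12° ≈ 253°.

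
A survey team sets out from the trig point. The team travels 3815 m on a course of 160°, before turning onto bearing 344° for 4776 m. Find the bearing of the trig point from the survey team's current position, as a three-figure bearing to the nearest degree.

Leg 1 (160°, 3815 m): east 3815 sin 160° = 1304.81, north 3815 cos 160° = -3584.93
Leg 2 (344°, 4776 m): east 4776 sin 344° = -1316.44, north 4776 cos 344° = 4590.99
Net displacement: -11.64 east, 1006.06 north. Direction back to start is (11.64, -1006.06): bearing = atan2(11.64, -1006.06) mod 360° = 179.34° ≈ 179°.

179°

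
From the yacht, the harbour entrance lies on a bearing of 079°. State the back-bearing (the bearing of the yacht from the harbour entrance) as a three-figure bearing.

259°

Back-bearing = 079° + 180° = 259°.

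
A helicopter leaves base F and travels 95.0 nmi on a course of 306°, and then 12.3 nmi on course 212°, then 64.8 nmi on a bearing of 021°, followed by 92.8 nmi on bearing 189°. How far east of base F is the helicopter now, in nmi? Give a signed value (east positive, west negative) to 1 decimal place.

-74.7 nmi

Leg 1 (306°, 95.0 nmi): east 95.0 sin 306° = -76.86, north 95.0 cos 306° = 55.84
Leg 2 (212°, 12.3 nmi): east 12.3 sin 212° = -6.52, north 12.3 cos 212° = -10.43
Leg 3 (021°, 64.8 nmi): east 64.8 sin 21° = 23.22, north 64.8 cos 21° = 60.50
Leg 4 (189°, 92.8 nmi): east 92.8 sin 189° = -14.52, north 92.8 cos 189° = -91.66
Net east component: -74.67 nmi.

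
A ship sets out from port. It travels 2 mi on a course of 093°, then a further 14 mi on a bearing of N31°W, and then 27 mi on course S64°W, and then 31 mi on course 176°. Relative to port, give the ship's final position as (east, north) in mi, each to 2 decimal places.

Leg 1 (093°, 2 mi): east 2 sin 93° = 2.00, north 2 cos 93° = -0.10
Leg 2 (N31°W, 14 mi): east 14 sin 329° = -7.21, north 14 cos 329° = 12.00
Leg 3 (S64°W, 27 mi): east 27 sin 244° = -24.27, north 27 cos 244° = -11.84
Leg 4 (176°, 31 mi): east 31 sin 176° = 2.16, north 31 cos 176° = -30.92
Summing: -27.32 mi east, -30.86 mi north → (-27.32, -30.86).

(-27.32, -30.86)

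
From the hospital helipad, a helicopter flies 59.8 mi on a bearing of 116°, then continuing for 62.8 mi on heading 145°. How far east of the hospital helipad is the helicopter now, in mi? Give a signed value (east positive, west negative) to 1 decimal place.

89.8 mi

Leg 1 (116°, 59.8 mi): east 59.8 sin 116° = 53.75, north 59.8 cos 116° = -26.21
Leg 2 (145°, 62.8 mi): east 62.8 sin 145° = 36.02, north 62.8 cos 145° = -51.44
Net east component: 89.77 mi.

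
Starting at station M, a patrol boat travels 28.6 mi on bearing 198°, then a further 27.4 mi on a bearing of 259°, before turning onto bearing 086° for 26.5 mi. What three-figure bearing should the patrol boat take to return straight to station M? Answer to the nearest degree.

017°

Leg 1 (198°, 28.6 mi): east 28.6 sin 198° = -8.84, north 28.6 cos 198° = -27.20
Leg 2 (259°, 27.4 mi): east 27.4 sin 259° = -26.90, north 27.4 cos 259° = -5.23
Leg 3 (086°, 26.5 mi): east 26.5 sin 86° = 26.44, north 26.5 cos 86° = 1.85
Net displacement: -9.30 east, -30.58 north. Direction back to start is (9.30, 30.58): bearing = atan2(9.30, 30.58) mod 360° = 16.91° ≈ 017°.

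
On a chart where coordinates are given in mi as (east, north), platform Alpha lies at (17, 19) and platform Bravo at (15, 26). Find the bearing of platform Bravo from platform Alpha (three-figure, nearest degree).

Δeast = 15 − 17 = -2.00; Δnorth = 26 − 19 = 7.00.
Bearing = atan2(Δeast, Δnorth) mod 360° = 344.05° ≈ 344°.

344°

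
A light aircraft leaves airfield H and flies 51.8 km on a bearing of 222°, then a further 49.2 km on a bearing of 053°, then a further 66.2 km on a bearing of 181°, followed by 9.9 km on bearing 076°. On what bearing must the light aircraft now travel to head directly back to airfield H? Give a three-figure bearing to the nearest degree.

350°

Leg 1 (222°, 51.8 km): east 51.8 sin 222° = -34.66, north 51.8 cos 222° = -38.49
Leg 2 (053°, 49.2 km): east 49.2 sin 53° = 39.29, north 49.2 cos 53° = 29.61
Leg 3 (181°, 66.2 km): east 66.2 sin 181° = -1.16, north 66.2 cos 181° = -66.19
Leg 4 (076°, 9.9 km): east 9.9 sin 76° = 9.61, north 9.9 cos 76° = 2.40
Net displacement: 13.08 east, -72.68 north. Direction back to start is (-13.08, 72.68): bearing = atan2(-13.08, 72.68) mod 360° = 349.80° ≈ 350°.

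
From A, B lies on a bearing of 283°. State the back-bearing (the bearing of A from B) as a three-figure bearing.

103°

Back-bearing = 283° − 180° = 103°.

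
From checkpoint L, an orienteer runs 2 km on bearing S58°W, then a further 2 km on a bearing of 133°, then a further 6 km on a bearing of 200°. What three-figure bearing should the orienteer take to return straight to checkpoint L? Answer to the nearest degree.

Leg 1 (S58°W, 2 km): east 2 sin 238° = -1.70, north 2 cos 238° = -1.06
Leg 2 (133°, 2 km): east 2 sin 133° = 1.46, north 2 cos 133° = -1.36
Leg 3 (200°, 6 km): east 6 sin 200° = -2.05, north 6 cos 200° = -5.64
Net displacement: -2.29 east, -8.06 north. Direction back to start is (2.29, 8.06): bearing = atan2(2.29, 8.06) mod 360° = 15.83° ≈ 016°.

016°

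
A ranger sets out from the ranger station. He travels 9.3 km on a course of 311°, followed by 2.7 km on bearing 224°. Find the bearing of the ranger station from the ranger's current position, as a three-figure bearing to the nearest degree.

115°

Leg 1 (311°, 9.3 km): east 9.3 sin 311° = -7.02, north 9.3 cos 311° = 6.10
Leg 2 (224°, 2.7 km): east 2.7 sin 224° = -1.88, north 2.7 cos 224° = -1.94
Net displacement: -8.89 east, 4.16 north. Direction back to start is (8.89, -4.16): bearing = atan2(8.89, -4.16) mod 360° = 115.06° ≈ 115°.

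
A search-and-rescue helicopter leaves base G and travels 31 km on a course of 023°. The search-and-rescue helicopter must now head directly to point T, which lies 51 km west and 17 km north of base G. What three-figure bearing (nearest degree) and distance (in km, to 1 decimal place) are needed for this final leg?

260°, 64.2 km

Leg 1 (023°, 31 km): east 31 sin 23° = 12.11, north 31 cos 23° = 28.54
Current position: (12.11, 28.54). Target: (-51, 17). Remaining: Δeast = -63.11, Δnorth = -11.54.
Bearing = atan2(-63.11, -11.54) mod 360° = 259.64°; distance = √((-63.11)² + (-11.54)²) = 64.158 km.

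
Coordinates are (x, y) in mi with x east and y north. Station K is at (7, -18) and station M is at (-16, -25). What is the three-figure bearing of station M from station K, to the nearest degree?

Δeast = -16 − 7 = -23.00; Δnorth = -25 − -18 = -7.00.
Bearing = atan2(Δeast, Δnorth) mod 360° = 253.07° ≈ 253°.

253°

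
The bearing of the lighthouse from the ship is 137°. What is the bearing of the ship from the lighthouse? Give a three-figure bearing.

317°

Back-bearing = 137° + 180° = 317°.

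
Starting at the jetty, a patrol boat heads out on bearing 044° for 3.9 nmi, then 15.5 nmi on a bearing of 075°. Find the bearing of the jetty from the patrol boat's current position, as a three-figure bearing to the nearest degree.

249°

Leg 1 (044°, 3.9 nmi): east 3.9 sin 44° = 2.71, north 3.9 cos 44° = 2.81
Leg 2 (075°, 15.5 nmi): east 15.5 sin 75° = 14.97, north 15.5 cos 75° = 4.01
Net displacement: 17.68 east, 6.82 north. Direction back to start is (-17.68, -6.82): bearing = atan2(-17.68, -6.82) mod 360° = 248.92° ≈ 249°.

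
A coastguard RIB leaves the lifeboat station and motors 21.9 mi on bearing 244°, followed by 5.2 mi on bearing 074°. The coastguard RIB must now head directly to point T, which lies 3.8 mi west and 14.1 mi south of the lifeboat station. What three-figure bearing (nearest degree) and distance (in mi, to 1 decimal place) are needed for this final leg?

119°, 12.4 mi

Leg 1 (244°, 21.9 mi): east 21.9 sin 244° = -19.68, north 21.9 cos 244° = -9.60
Leg 2 (074°, 5.2 mi): east 5.2 sin 74° = 5.00, north 5.2 cos 74° = 1.43
Current position: (-14.69, -8.17). Target: (-3.8, -14.1). Remaining: Δeast = 10.89, Δnorth = -5.93.
Bearing = atan2(10.89, -5.93) mod 360° = 118.59°; distance = √((10.89)² + (-5.93)²) = 12.397 mi.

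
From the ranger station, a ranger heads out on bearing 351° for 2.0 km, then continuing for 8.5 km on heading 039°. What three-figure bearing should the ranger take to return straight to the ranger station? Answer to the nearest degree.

210°

Leg 1 (351°, 2.0 km): east 2.0 sin 351° = -0.31, north 2.0 cos 351° = 1.98
Leg 2 (039°, 8.5 km): east 8.5 sin 39° = 5.35, north 8.5 cos 39° = 6.61
Net displacement: 5.04 east, 8.58 north. Direction back to start is (-5.04, -8.58): bearing = atan2(-5.04, -8.58) mod 360° = 210.41° ≈ 210°.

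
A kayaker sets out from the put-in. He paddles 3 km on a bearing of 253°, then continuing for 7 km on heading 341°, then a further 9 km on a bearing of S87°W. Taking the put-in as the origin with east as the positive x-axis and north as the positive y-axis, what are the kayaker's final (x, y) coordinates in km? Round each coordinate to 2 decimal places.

(-14.14, 5.27)

Leg 1 (253°, 3 km): east 3 sin 253° = -2.87, north 3 cos 253° = -0.88
Leg 2 (341°, 7 km): east 7 sin 341° = -2.28, north 7 cos 341° = 6.62
Leg 3 (S87°W, 9 km): east 9 sin 267° = -8.99, north 9 cos 267° = -0.47
Summing: -14.14 km east, 5.27 km north → (-14.14, 5.27).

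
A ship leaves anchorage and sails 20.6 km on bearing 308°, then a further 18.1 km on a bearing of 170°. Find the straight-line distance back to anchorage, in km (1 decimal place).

14.1 km

Leg 1 (308°, 20.6 km): east 20.6 sin 308° = -16.23, north 20.6 cos 308° = 12.68
Leg 2 (170°, 18.1 km): east 18.1 sin 170° = 3.14, north 18.1 cos 170° = -17.83
Net: -13.09 east, -5.14 north. Distance = √((-13.09)² + (-5.14)²) = 14.064 km.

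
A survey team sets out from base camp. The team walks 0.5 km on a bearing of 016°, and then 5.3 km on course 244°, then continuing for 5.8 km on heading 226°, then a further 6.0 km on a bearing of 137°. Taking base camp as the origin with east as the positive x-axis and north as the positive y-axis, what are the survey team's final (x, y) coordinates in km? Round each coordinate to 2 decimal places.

Leg 1 (016°, 0.5 km): east 0.5 sin 16° = 0.14, north 0.5 cos 16° = 0.48
Leg 2 (244°, 5.3 km): east 5.3 sin 244° = -4.76, north 5.3 cos 244° = -2.32
Leg 3 (226°, 5.8 km): east 5.8 sin 226° = -4.17, north 5.8 cos 226° = -4.03
Leg 4 (137°, 6.0 km): east 6.0 sin 137° = 4.09, north 6.0 cos 137° = -4.39
Summing: -4.71 km east, -10.26 km north → (-4.71, -10.26).

(-4.71, -10.26)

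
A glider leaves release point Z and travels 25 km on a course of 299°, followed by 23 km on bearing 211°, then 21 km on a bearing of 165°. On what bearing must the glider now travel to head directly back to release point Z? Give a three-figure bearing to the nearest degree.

045°

Leg 1 (299°, 25 km): east 25 sin 299° = -21.87, north 25 cos 299° = 12.12
Leg 2 (211°, 23 km): east 23 sin 211° = -11.85, north 23 cos 211° = -19.71
Leg 3 (165°, 21 km): east 21 sin 165° = 5.44, north 21 cos 165° = -20.28
Net displacement: -28.28 east, -27.88 north. Direction back to start is (28.28, 27.88): bearing = atan2(28.28, 27.88) mod 360° = 45.41° ≈ 045°.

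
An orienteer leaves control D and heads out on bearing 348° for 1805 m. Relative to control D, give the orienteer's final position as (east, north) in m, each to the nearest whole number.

Leg 1 (348°, 1805 m): east 1805 sin 348° = -375.28, north 1805 cos 348° = 1765.56
Summing: -375.28 m east, 1765.56 m north → (-375, 1766).

(-375, 1766)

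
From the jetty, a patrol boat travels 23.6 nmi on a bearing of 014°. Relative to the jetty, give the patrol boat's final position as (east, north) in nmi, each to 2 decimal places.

Leg 1 (014°, 23.6 nmi): east 23.6 sin 14° = 5.71, north 23.6 cos 14° = 22.90
Summing: 5.71 nmi east, 22.90 nmi north → (5.71, 22.90).

(5.71, 22.90)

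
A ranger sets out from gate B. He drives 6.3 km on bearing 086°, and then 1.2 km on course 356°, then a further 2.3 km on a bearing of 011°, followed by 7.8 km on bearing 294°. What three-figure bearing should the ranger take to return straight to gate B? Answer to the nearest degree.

176°

Leg 1 (086°, 6.3 km): east 6.3 sin 86° = 6.28, north 6.3 cos 86° = 0.44
Leg 2 (356°, 1.2 km): east 1.2 sin 356° = -0.08, north 1.2 cos 356° = 1.20
Leg 3 (011°, 2.3 km): east 2.3 sin 11° = 0.44, north 2.3 cos 11° = 2.26
Leg 4 (294°, 7.8 km): east 7.8 sin 294° = -7.13, north 7.8 cos 294° = 3.17
Net displacement: -0.49 east, 7.07 north. Direction back to start is (0.49, -7.07): bearing = atan2(0.49, -7.07) mod 360° = 176.07° ≈ 176°.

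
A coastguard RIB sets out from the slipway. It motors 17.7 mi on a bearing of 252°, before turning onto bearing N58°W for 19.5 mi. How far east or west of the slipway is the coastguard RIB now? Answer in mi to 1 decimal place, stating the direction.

Leg 1 (252°, 17.7 mi): east 17.7 sin 252° = -16.83, north 17.7 cos 252° = -5.47
Leg 2 (N58°W, 19.5 mi): east 19.5 sin 302° = -16.54, north 19.5 cos 302° = 10.33
Net east component: -33.37 mi.

33.4 mi west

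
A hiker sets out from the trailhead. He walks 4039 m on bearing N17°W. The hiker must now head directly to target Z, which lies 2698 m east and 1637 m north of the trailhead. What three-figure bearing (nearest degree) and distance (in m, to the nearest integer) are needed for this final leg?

120°, 4472 m

Leg 1 (N17°W, 4039 m): east 4039 sin 343° = -1180.89, north 4039 cos 343° = 3862.51
Current position: (-1180.89, 3862.51). Target: (2698, 1637). Remaining: Δeast = 3878.89, Δnorth = -2225.51.
Bearing = atan2(3878.89, -2225.51) mod 360° = 119.85°; distance = √((3878.89)² + (-2225.51)²) = 4471.990 m.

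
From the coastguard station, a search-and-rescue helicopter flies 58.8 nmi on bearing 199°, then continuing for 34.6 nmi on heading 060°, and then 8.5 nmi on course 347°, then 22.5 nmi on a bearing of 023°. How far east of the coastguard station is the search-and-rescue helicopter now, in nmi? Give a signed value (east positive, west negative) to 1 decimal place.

Leg 1 (199°, 58.8 nmi): east 58.8 sin 199° = -19.14, north 58.8 cos 199° = -55.60
Leg 2 (060°, 34.6 nmi): east 34.6 sin 60° = 29.96, north 34.6 cos 60° = 17.30
Leg 3 (347°, 8.5 nmi): east 8.5 sin 347° = -1.91, north 8.5 cos 347° = 8.28
Leg 4 (023°, 22.5 nmi): east 22.5 sin 23° = 8.79, north 22.5 cos 23° = 20.71
Net east component: 17.70 nmi.

17.7 nmi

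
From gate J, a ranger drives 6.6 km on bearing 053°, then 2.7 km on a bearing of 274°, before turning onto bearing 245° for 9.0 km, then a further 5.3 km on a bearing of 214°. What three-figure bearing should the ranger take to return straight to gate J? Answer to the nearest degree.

065°

Leg 1 (053°, 6.6 km): east 6.6 sin 53° = 5.27, north 6.6 cos 53° = 3.97
Leg 2 (274°, 2.7 km): east 2.7 sin 274° = -2.69, north 2.7 cos 274° = 0.19
Leg 3 (245°, 9.0 km): east 9.0 sin 245° = -8.16, north 9.0 cos 245° = -3.80
Leg 4 (214°, 5.3 km): east 5.3 sin 214° = -2.96, north 5.3 cos 214° = -4.39
Net displacement: -8.54 east, -4.04 north. Direction back to start is (8.54, 4.04): bearing = atan2(8.54, 4.04) mod 360° = 64.71° ≈ 065°.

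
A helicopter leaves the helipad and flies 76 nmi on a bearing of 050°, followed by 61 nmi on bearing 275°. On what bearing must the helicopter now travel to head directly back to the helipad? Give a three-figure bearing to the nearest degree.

Leg 1 (050°, 76 nmi): east 76 sin 50° = 58.22, north 76 cos 50° = 48.85
Leg 2 (275°, 61 nmi): east 61 sin 275° = -60.77, north 61 cos 275° = 5.32
Net displacement: -2.55 east, 54.17 north. Direction back to start is (2.55, -54.17): bearing = atan2(2.55, -54.17) mod 360° = 177.31° ≈ 177°.

177°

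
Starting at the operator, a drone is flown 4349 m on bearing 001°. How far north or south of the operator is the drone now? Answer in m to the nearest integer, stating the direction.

Leg 1 (001°, 4349 m): east 4349 sin 1° = 75.90, north 4349 cos 1° = 4348.34
Net north component: 4348.34 m.

4348 m north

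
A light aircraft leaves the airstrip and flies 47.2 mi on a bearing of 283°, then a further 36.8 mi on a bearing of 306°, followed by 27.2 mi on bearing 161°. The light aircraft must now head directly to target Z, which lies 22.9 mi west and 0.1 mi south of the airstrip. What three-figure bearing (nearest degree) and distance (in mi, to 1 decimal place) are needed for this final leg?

099°, 44.5 mi

Leg 1 (283°, 47.2 mi): east 47.2 sin 283° = -45.99, north 47.2 cos 283° = 10.62
Leg 2 (306°, 36.8 mi): east 36.8 sin 306° = -29.77, north 36.8 cos 306° = 21.63
Leg 3 (161°, 27.2 mi): east 27.2 sin 161° = 8.86, north 27.2 cos 161° = -25.72
Current position: (-66.91, 6.53). Target: (-22.9, -0.1). Remaining: Δeast = 44.01, Δnorth = -6.63.
Bearing = atan2(44.01, -6.63) mod 360° = 98.57°; distance = √((44.01)² + (-6.63)²) = 44.503 mi.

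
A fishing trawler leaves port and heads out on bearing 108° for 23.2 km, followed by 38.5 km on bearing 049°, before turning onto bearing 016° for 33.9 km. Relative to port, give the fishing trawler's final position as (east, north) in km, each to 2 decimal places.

Leg 1 (108°, 23.2 km): east 23.2 sin 108° = 22.06, north 23.2 cos 108° = -7.17
Leg 2 (049°, 38.5 km): east 38.5 sin 49° = 29.06, north 38.5 cos 49° = 25.26
Leg 3 (016°, 33.9 km): east 33.9 sin 16° = 9.34, north 33.9 cos 16° = 32.59
Summing: 60.46 km east, 50.68 km north → (60.46, 50.68).

(60.46, 50.68)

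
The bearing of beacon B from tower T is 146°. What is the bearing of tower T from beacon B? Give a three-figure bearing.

326°

Back-bearing = 146° + 180° = 326°.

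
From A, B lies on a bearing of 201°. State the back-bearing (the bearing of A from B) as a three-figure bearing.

Back-bearing = 201° − 180° = 021°.

021°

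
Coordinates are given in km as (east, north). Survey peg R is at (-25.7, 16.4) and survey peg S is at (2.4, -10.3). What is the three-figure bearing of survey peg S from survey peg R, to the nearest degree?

Δeast = 2.4 − -25.7 = 28.10; Δnorth = -10.3 − 16.4 = -26.70.
Bearing = atan2(Δeast, Δnorth) mod 360° = 133.54° ≈ 134°.

134°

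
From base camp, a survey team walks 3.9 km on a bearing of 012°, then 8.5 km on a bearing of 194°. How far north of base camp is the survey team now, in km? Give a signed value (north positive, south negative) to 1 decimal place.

-4.4 km

Leg 1 (012°, 3.9 km): east 3.9 sin 12° = 0.81, north 3.9 cos 12° = 3.81
Leg 2 (194°, 8.5 km): east 8.5 sin 194° = -2.06, north 8.5 cos 194° = -8.25
Net north component: -4.43 km.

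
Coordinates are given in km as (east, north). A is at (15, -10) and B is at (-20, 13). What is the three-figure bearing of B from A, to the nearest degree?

303°

Δeast = -20 − 15 = -35.00; Δnorth = 13 − -10 = 23.00.
Bearing = atan2(Δeast, Δnorth) mod 360° = 303.31° ≈ 303°.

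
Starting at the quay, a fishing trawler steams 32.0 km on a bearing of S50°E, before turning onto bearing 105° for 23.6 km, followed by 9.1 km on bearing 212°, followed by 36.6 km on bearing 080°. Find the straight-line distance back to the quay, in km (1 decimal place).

Leg 1 (S50°E, 32.0 km): east 32.0 sin 130° = 24.51, north 32.0 cos 130° = -20.57
Leg 2 (105°, 23.6 km): east 23.6 sin 105° = 22.80, north 23.6 cos 105° = -6.11
Leg 3 (212°, 9.1 km): east 9.1 sin 212° = -4.82, north 9.1 cos 212° = -7.72
Leg 4 (080°, 36.6 km): east 36.6 sin 80° = 36.04, north 36.6 cos 80° = 6.36
Net: 78.53 east, -28.04 north. Distance = √((78.53)² + (-28.04)²) = 83.386 km.

83.4 km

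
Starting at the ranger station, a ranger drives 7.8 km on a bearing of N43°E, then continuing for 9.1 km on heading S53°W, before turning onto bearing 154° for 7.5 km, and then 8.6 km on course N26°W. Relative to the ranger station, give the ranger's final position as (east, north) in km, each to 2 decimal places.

Leg 1 (N43°E, 7.8 km): east 7.8 sin 43° = 5.32, north 7.8 cos 43° = 5.70
Leg 2 (S53°W, 9.1 km): east 9.1 sin 233° = -7.27, north 9.1 cos 233° = -5.48
Leg 3 (154°, 7.5 km): east 7.5 sin 154° = 3.29, north 7.5 cos 154° = -6.74
Leg 4 (N26°W, 8.6 km): east 8.6 sin 334° = -3.77, north 8.6 cos 334° = 7.73
Summing: -2.43 km east, 1.22 km north → (-2.43, 1.22).

(-2.43, 1.22)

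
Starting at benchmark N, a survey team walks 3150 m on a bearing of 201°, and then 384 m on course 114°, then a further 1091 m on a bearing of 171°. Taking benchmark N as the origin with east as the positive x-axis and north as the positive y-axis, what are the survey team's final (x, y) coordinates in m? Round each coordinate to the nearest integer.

(-607, -4175)

Leg 1 (201°, 3150 m): east 3150 sin 201° = -1128.86, north 3150 cos 201° = -2940.78
Leg 2 (114°, 384 m): east 384 sin 114° = 350.80, north 384 cos 114° = -156.19
Leg 3 (171°, 1091 m): east 1091 sin 171° = 170.67, north 1091 cos 171° = -1077.57
Summing: -607.39 m east, -4174.53 m north → (-607, -4175).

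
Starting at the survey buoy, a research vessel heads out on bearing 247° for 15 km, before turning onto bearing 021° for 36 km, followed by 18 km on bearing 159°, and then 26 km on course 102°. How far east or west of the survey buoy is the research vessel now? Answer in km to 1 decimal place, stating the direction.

Leg 1 (247°, 15 km): east 15 sin 247° = -13.81, north 15 cos 247° = -5.86
Leg 2 (021°, 36 km): east 36 sin 21° = 12.90, north 36 cos 21° = 33.61
Leg 3 (159°, 18 km): east 18 sin 159° = 6.45, north 18 cos 159° = -16.80
Leg 4 (102°, 26 km): east 26 sin 102° = 25.43, north 26 cos 102° = -5.41
Net east component: 30.98 km.

31.0 km east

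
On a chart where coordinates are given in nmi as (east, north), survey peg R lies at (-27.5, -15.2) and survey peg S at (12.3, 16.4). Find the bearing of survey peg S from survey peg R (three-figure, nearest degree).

Δeast = 12.3 − -27.5 = 39.80; Δnorth = 16.4 − -15.2 = 31.60.
Bearing = atan2(Δeast, Δnorth) mod 360° = 51.55° ≈ 052°.

052°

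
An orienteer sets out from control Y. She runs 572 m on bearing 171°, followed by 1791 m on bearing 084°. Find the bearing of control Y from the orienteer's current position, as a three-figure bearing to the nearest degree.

281°

Leg 1 (171°, 572 m): east 572 sin 171° = 89.48, north 572 cos 171° = -564.96
Leg 2 (084°, 1791 m): east 1791 sin 84° = 1781.19, north 1791 cos 84° = 187.21
Net displacement: 1870.67 east, -377.75 north. Direction back to start is (-1870.67, 377.75): bearing = atan2(-1870.67, 377.75) mod 360° = 281.42° ≈ 281°.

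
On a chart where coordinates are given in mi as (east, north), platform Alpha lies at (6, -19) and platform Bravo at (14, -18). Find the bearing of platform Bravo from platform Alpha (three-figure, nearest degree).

083°

Δeast = 14 − 6 = 8.00; Δnorth = -18 − -19 = 1.00.
Bearing = atan2(Δeast, Δnorth) mod 360° = 82.87° ≈ 083°.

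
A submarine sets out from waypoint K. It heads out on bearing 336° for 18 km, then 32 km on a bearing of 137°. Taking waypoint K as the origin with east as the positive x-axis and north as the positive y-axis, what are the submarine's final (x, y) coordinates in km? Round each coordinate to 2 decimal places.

(14.50, -6.96)

Leg 1 (336°, 18 km): east 18 sin 336° = -7.32, north 18 cos 336° = 16.44
Leg 2 (137°, 32 km): east 32 sin 137° = 21.82, north 32 cos 137° = -23.40
Summing: 14.50 km east, -6.96 km north → (14.50, -6.96).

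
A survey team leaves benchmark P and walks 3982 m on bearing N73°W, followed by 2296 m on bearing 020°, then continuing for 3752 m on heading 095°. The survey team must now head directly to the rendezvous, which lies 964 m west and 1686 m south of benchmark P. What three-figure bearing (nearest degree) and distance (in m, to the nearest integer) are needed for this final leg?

200°, 4973 m

Leg 1 (N73°W, 3982 m): east 3982 sin 287° = -3808.01, north 3982 cos 287° = 1164.22
Leg 2 (020°, 2296 m): east 2296 sin 20° = 785.28, north 2296 cos 20° = 2157.53
Leg 3 (095°, 3752 m): east 3752 sin 95° = 3737.72, north 3752 cos 95° = -327.01
Current position: (715.00, 2994.75). Target: (-964, -1686). Remaining: Δeast = -1679.00, Δnorth = -4680.75.
Bearing = atan2(-1679.00, -4680.75) mod 360° = 199.73°; distance = √((-1679.00)² + (-4680.75)²) = 4972.770 m.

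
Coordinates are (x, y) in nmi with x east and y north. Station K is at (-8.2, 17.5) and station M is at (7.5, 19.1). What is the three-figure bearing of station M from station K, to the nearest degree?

084°

Δeast = 7.5 − -8.2 = 15.70; Δnorth = 19.1 − 17.5 = 1.60.
Bearing = atan2(Δeast, Δnorth) mod 360° = 84.18° ≈ 084°.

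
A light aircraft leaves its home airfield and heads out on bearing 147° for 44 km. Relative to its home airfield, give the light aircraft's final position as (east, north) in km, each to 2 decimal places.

Leg 1 (147°, 44 km): east 44 sin 147° = 23.96, north 44 cos 147° = -36.90
Summing: 23.96 km east, -36.90 km north → (23.96, -36.90).

(23.96, -36.90)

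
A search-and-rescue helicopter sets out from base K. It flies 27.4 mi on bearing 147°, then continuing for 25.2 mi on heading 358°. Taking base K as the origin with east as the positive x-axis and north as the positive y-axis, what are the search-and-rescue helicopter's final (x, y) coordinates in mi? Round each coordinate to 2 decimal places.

(14.04, 2.21)

Leg 1 (147°, 27.4 mi): east 27.4 sin 147° = 14.92, north 27.4 cos 147° = -22.98
Leg 2 (358°, 25.2 mi): east 25.2 sin 358° = -0.88, north 25.2 cos 358° = 25.18
Summing: 14.04 mi east, 2.21 mi north → (14.04, 2.21).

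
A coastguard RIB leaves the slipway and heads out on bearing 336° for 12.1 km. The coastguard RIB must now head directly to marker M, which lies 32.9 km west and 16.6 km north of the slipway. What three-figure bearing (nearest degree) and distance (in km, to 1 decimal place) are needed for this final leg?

281°, 28.5 km

Leg 1 (336°, 12.1 km): east 12.1 sin 336° = -4.92, north 12.1 cos 336° = 11.05
Current position: (-4.92, 11.05). Target: (-32.9, 16.6). Remaining: Δeast = -27.98, Δnorth = 5.55.
Bearing = atan2(-27.98, 5.55) mod 360° = 281.21°; distance = √((-27.98)² + (5.55)²) = 28.523 km.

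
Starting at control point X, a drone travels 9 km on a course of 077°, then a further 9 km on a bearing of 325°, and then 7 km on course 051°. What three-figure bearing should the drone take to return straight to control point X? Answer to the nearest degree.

213°

Leg 1 (077°, 9 km): east 9 sin 77° = 8.77, north 9 cos 77° = 2.02
Leg 2 (325°, 9 km): east 9 sin 325° = -5.16, north 9 cos 325° = 7.37
Leg 3 (051°, 7 km): east 7 sin 51° = 5.44, north 7 cos 51° = 4.41
Net displacement: 9.05 east, 13.80 north. Direction back to start is (-9.05, -13.80): bearing = atan2(-9.05, -13.80) mod 360° = 213.24° ≈ 213°.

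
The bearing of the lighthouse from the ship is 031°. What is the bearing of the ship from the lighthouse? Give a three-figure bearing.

211°

Back-bearing = 031° + 180° = 211°.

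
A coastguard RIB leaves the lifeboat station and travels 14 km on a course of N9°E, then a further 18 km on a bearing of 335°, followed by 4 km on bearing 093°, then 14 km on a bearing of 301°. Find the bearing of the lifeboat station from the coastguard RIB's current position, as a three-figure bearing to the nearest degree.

160°

Leg 1 (N9°E, 14 km): east 14 sin 9° = 2.19, north 14 cos 9° = 13.83
Leg 2 (335°, 18 km): east 18 sin 335° = -7.61, north 18 cos 335° = 16.31
Leg 3 (093°, 4 km): east 4 sin 93° = 3.99, north 4 cos 93° = -0.21
Leg 4 (301°, 14 km): east 14 sin 301° = -12.00, north 14 cos 301° = 7.21
Net displacement: -13.42 east, 37.14 north. Direction back to start is (13.42, -37.14): bearing = atan2(13.42, -37.14) mod 360° = 160.13° ≈ 160°.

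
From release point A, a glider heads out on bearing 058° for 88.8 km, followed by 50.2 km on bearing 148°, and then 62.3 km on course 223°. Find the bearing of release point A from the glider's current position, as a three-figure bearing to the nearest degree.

305°

Leg 1 (058°, 88.8 km): east 88.8 sin 58° = 75.31, north 88.8 cos 58° = 47.06
Leg 2 (148°, 50.2 km): east 50.2 sin 148° = 26.60, north 50.2 cos 148° = -42.57
Leg 3 (223°, 62.3 km): east 62.3 sin 223° = -42.49, north 62.3 cos 223° = -45.56
Net displacement: 59.42 east, -41.08 north. Direction back to start is (-59.42, 41.08): bearing = atan2(-59.42, 41.08) mod 360° = 304.66° ≈ 305°.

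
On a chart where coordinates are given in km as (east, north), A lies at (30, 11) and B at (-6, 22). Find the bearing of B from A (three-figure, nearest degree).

287°

Δeast = -6 − 30 = -36.00; Δnorth = 22 − 11 = 11.00.
Bearing = atan2(Δeast, Δnorth) mod 360° = 286.99° ≈ 287°.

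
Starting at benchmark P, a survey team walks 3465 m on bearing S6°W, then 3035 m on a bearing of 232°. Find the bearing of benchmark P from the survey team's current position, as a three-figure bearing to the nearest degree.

Leg 1 (S6°W, 3465 m): east 3465 sin 186° = -362.19, north 3465 cos 186° = -3446.02
Leg 2 (232°, 3035 m): east 3035 sin 232° = -2391.61, north 3035 cos 232° = -1868.53
Net displacement: -2753.80 east, -5314.55 north. Direction back to start is (2753.80, 5314.55): bearing = atan2(2753.80, 5314.55) mod 360° = 27.39° ≈ 027°.

027°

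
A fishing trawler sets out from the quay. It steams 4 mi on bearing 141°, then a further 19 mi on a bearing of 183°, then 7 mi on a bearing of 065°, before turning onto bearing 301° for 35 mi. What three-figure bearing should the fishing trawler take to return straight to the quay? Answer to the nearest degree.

087°

Leg 1 (141°, 4 mi): east 4 sin 141° = 2.52, north 4 cos 141° = -3.11
Leg 2 (183°, 19 mi): east 19 sin 183° = -0.99, north 19 cos 183° = -18.97
Leg 3 (065°, 7 mi): east 7 sin 65° = 6.34, north 7 cos 65° = 2.96
Leg 4 (301°, 35 mi): east 35 sin 301° = -30.00, north 35 cos 301° = 18.03
Net displacement: -22.13 east, -1.10 north. Direction back to start is (22.13, 1.10): bearing = atan2(22.13, 1.10) mod 360° = 87.16° ≈ 087°.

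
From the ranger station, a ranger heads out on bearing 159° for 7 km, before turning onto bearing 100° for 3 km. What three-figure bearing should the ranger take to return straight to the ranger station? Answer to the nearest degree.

322°

Leg 1 (159°, 7 km): east 7 sin 159° = 2.51, north 7 cos 159° = -6.54
Leg 2 (100°, 3 km): east 3 sin 100° = 2.95, north 3 cos 100° = -0.52
Net displacement: 5.46 east, -7.06 north. Direction back to start is (-5.46, 7.06): bearing = atan2(-5.46, 7.06) mod 360° = 322.25° ≈ 322°.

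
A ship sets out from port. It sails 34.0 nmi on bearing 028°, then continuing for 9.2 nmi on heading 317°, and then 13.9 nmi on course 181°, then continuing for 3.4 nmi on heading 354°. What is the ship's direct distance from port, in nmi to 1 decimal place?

27.8 nmi

Leg 1 (028°, 34.0 nmi): east 34.0 sin 28° = 15.96, north 34.0 cos 28° = 30.02
Leg 2 (317°, 9.2 nmi): east 9.2 sin 317° = -6.27, north 9.2 cos 317° = 6.73
Leg 3 (181°, 13.9 nmi): east 13.9 sin 181° = -0.24, north 13.9 cos 181° = -13.90
Leg 4 (354°, 3.4 nmi): east 3.4 sin 354° = -0.36, north 3.4 cos 354° = 3.38
Net: 9.09 east, 26.23 north. Distance = √((9.09)² + (26.23)²) = 27.762 nmi.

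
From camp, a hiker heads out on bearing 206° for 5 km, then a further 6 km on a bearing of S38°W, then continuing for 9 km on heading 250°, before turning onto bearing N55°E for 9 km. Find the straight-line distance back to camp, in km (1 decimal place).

10.0 km

Leg 1 (206°, 5 km): east 5 sin 206° = -2.19, north 5 cos 206° = -4.49
Leg 2 (S38°W, 6 km): east 6 sin 218° = -3.69, north 6 cos 218° = -4.73
Leg 3 (250°, 9 km): east 9 sin 250° = -8.46, north 9 cos 250° = -3.08
Leg 4 (N55°E, 9 km): east 9 sin 55° = 7.37, north 9 cos 55° = 5.16
Net: -6.97 east, -7.14 north. Distance = √((-6.97)² + (-7.14)²) = 9.977 km.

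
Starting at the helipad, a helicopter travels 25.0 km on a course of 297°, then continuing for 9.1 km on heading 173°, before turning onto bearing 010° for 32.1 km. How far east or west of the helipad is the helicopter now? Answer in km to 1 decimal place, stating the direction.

Leg 1 (297°, 25.0 km): east 25.0 sin 297° = -22.28, north 25.0 cos 297° = 11.35
Leg 2 (173°, 9.1 km): east 9.1 sin 173° = 1.11, north 9.1 cos 173° = -9.03
Leg 3 (010°, 32.1 km): east 32.1 sin 10° = 5.57, north 32.1 cos 10° = 31.61
Net east component: -15.59 km.

15.6 km west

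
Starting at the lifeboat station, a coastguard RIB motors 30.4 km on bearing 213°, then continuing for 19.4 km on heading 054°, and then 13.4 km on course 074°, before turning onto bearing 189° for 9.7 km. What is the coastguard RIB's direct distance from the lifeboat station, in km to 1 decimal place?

22.6 km

Leg 1 (213°, 30.4 km): east 30.4 sin 213° = -16.56, north 30.4 cos 213° = -25.50
Leg 2 (054°, 19.4 km): east 19.4 sin 54° = 15.69, north 19.4 cos 54° = 11.40
Leg 3 (074°, 13.4 km): east 13.4 sin 74° = 12.88, north 13.4 cos 74° = 3.69
Leg 4 (189°, 9.7 km): east 9.7 sin 189° = -1.52, north 9.7 cos 189° = -9.58
Net: 10.50 east, -19.98 north. Distance = √((10.50)² + (-19.98)²) = 22.571 km.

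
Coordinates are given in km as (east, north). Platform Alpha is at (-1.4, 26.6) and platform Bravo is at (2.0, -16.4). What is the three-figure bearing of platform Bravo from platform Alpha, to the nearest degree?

Δeast = 2.0 − -1.4 = 3.40; Δnorth = -16.4 − 26.6 = -43.00.
Bearing = atan2(Δeast, Δnorth) mod 360° = 175.48° ≈ 175°.

175°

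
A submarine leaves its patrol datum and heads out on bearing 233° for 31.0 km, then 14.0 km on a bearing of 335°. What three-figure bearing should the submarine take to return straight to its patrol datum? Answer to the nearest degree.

Leg 1 (233°, 31.0 km): east 31.0 sin 233° = -24.76, north 31.0 cos 233° = -18.66
Leg 2 (335°, 14.0 km): east 14.0 sin 335° = -5.92, north 14.0 cos 335° = 12.69
Net displacement: -30.67 east, -5.97 north. Direction back to start is (30.67, 5.97): bearing = atan2(30.67, 5.97) mod 360° = 78.99° ≈ 079°.

079°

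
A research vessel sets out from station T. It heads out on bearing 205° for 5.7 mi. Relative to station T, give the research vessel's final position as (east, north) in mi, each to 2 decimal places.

(-2.41, -5.17)

Leg 1 (205°, 5.7 mi): east 5.7 sin 205° = -2.41, north 5.7 cos 205° = -5.17
Summing: -2.41 mi east, -5.17 mi north → (-2.41, -5.17).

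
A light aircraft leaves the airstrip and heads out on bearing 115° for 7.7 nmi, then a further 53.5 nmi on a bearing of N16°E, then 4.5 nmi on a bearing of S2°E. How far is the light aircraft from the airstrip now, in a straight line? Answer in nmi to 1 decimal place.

Leg 1 (115°, 7.7 nmi): east 7.7 sin 115° = 6.98, north 7.7 cos 115° = -3.25
Leg 2 (N16°E, 53.5 nmi): east 53.5 sin 16° = 14.75, north 53.5 cos 16° = 51.43
Leg 3 (S2°E, 4.5 nmi): east 4.5 sin 178° = 0.16, north 4.5 cos 178° = -4.50
Net: 21.88 east, 43.68 north. Distance = √((21.88)² + (43.68)²) = 48.851 nmi.

48.9 nmi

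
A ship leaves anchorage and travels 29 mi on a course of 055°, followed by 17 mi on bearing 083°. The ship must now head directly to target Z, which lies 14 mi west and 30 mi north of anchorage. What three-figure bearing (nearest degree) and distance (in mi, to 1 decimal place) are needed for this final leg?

Leg 1 (055°, 29 mi): east 29 sin 55° = 23.76, north 29 cos 55° = 16.63
Leg 2 (083°, 17 mi): east 17 sin 83° = 16.87, north 17 cos 83° = 2.07
Current position: (40.63, 18.71). Target: (-14, 30). Remaining: Δeast = -54.63, Δnorth = 11.29.
Bearing = atan2(-54.63, 11.29) mod 360° = 281.68°; distance = √((-54.63)² + (11.29)²) = 55.784 mi.

282°, 55.8 mi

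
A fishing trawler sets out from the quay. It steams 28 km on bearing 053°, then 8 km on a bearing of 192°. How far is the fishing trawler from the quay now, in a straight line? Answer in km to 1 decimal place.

Leg 1 (053°, 28 km): east 28 sin 53° = 22.36, north 28 cos 53° = 16.85
Leg 2 (192°, 8 km): east 8 sin 192° = -1.66, north 8 cos 192° = -7.83
Net: 20.70 east, 9.03 north. Distance = √((20.70)² + (9.03)²) = 22.581 km.

22.6 km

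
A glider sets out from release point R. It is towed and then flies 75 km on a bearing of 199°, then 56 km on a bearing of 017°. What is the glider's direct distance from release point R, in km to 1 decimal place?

19.1 km

Leg 1 (199°, 75 km): east 75 sin 199° = -24.42, north 75 cos 199° = -70.91
Leg 2 (017°, 56 km): east 56 sin 17° = 16.37, north 56 cos 17° = 53.55
Net: -8.04 east, -17.36 north. Distance = √((-8.04)² + (-17.36)²) = 19.134 km.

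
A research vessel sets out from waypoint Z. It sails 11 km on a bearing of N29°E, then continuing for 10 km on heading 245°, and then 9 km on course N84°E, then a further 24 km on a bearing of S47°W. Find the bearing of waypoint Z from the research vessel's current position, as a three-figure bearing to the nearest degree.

Leg 1 (N29°E, 11 km): east 11 sin 29° = 5.33, north 11 cos 29° = 9.62
Leg 2 (245°, 10 km): east 10 sin 245° = -9.06, north 10 cos 245° = -4.23
Leg 3 (N84°E, 9 km): east 9 sin 84° = 8.95, north 9 cos 84° = 0.94
Leg 4 (S47°W, 24 km): east 24 sin 227° = -17.55, north 24 cos 227° = -16.37
Net displacement: -12.33 east, -10.03 north. Direction back to start is (12.33, 10.03): bearing = atan2(12.33, 10.03) mod 360° = 50.87° ≈ 051°.

051°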